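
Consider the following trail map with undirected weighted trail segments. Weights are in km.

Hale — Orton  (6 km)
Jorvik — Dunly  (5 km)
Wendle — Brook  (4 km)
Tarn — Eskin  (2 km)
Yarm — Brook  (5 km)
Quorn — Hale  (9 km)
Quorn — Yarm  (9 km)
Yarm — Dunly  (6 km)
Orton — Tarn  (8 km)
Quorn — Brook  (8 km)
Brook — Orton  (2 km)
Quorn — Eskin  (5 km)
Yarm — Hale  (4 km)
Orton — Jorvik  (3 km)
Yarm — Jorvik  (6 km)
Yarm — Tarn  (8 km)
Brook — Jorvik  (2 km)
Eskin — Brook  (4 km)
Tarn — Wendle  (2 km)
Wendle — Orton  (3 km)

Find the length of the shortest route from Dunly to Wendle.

11 km

Compare a few routes:
Dunly–Jorvik–Brook–Wendle: 5+2+4 = 11
Dunly–Jorvik–Brook–Orton–Wendle: 5+2+2+3 = 12
Cheapest is Dunly–Jorvik–Brook–Wendle at 11 km.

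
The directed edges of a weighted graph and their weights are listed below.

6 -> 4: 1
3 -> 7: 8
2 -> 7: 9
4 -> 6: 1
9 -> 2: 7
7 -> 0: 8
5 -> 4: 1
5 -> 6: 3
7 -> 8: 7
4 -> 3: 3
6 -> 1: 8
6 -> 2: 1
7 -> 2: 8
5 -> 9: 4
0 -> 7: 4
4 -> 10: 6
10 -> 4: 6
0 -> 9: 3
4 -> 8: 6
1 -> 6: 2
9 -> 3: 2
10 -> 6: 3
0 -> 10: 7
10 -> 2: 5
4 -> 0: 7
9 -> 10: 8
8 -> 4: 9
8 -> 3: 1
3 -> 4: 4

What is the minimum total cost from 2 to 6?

Enumerating some paths:
2 - 7 - 8 - 4 - 6: 9+7+9+1 = 26
2 - 7 - 8 - 3 - 4 - 6: 9+7+1+4+1 = 22
Cheapest is 2 - 7 - 8 - 3 - 4 - 6 at 22.

22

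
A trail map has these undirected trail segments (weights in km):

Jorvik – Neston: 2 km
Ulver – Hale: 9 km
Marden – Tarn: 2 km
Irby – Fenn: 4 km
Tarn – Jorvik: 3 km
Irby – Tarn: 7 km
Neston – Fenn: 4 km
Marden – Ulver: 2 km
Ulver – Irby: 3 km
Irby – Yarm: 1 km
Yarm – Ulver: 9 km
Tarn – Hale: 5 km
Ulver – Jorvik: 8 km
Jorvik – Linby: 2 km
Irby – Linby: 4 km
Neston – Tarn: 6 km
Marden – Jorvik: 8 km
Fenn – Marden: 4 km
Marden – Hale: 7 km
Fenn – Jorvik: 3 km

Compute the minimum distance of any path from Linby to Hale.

Settle nodes by increasing distance from Linby:
Linby: 0
Jorvik: 2  (via Linby)
Neston: 4  (via Jorvik)
Irby: 4  (via Linby)
Yarm: 5  (via Irby)
Tarn: 5  (via Jorvik)
Fenn: 5  (via Jorvik)
Ulver: 7  (via Irby)
Marden: 7  (via Tarn)
Hale: 10  (via Tarn)
Shortest route: Linby → Jorvik → Tarn → Hale = 10 km.

10 km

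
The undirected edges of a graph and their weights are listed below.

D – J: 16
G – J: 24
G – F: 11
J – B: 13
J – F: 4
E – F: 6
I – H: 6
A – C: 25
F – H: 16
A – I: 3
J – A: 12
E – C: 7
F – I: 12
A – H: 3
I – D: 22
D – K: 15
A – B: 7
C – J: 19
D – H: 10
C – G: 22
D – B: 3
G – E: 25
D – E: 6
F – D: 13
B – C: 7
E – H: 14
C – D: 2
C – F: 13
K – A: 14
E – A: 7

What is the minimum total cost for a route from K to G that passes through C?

Best K to C: K–D–C costing 17
Shortest C→G: C–G = 22
Total via C: 17 + 22 = 39.

39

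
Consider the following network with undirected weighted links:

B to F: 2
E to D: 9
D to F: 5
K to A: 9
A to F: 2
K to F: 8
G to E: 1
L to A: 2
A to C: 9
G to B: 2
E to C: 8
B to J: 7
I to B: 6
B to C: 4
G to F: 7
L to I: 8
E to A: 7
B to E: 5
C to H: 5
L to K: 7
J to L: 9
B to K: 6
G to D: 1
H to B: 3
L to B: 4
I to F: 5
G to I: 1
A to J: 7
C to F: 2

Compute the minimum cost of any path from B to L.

4

Running Dijkstra from B:
B: 0
F: 2  (via B)
G: 2  (via B)
D: 3  (via G)
E: 3  (via G)
H: 3  (via B)
I: 3  (via G)
A: 4  (via F)
C: 4  (via B)
L: 4  (via B)
Shortest route: B → L = 4.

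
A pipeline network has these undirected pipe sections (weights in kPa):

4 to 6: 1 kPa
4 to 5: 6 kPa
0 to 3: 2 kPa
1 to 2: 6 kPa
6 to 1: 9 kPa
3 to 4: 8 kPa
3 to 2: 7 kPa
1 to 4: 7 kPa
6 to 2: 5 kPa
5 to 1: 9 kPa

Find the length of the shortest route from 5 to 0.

16 kPa

Compare a few routes:
5 → 1 → 4 → 3 → 0: 9+7+8+2 = 26
5 → 4 → 6 → 2 → 3 → 0: 6+1+5+7+2 = 21
5 → 1 → 2 → 3 → 0: 9+6+7+2 = 24
5 → 4 → 3 → 0: 6+8+2 = 16
The minimum is 16 kPa via 5 → 4 → 3 → 0.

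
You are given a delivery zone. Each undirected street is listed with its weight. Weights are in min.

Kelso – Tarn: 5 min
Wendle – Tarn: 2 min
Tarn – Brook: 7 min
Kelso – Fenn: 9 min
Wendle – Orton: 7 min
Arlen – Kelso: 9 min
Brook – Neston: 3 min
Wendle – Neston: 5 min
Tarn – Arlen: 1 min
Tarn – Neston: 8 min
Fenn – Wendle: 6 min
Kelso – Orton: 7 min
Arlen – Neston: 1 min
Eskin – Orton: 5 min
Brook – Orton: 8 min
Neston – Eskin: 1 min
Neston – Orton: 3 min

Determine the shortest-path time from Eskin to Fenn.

11 min

Shortest distances from Eskin:
Eskin: 0
Neston: 1  (via Eskin)
Arlen: 2  (via Neston)
Tarn: 3  (via Arlen)
Brook: 4  (via Neston)
Orton: 4  (via Neston)
Wendle: 5  (via Tarn)
Kelso: 8  (via Tarn)
Fenn: 11  (via Wendle)
Shortest route: Eskin–Neston–Arlen–Tarn–Wendle–Fenn = 11 min.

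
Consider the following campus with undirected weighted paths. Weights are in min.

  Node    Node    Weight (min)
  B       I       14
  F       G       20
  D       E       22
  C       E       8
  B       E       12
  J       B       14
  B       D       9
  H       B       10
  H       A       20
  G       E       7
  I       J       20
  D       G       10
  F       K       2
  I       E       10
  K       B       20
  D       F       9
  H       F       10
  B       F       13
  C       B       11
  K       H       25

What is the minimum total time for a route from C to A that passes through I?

62 min

Best C to I: C–E–I costing 18
Shortest I→A: I–B–H–A = 44
Total via I: 18 + 44 = 62 min.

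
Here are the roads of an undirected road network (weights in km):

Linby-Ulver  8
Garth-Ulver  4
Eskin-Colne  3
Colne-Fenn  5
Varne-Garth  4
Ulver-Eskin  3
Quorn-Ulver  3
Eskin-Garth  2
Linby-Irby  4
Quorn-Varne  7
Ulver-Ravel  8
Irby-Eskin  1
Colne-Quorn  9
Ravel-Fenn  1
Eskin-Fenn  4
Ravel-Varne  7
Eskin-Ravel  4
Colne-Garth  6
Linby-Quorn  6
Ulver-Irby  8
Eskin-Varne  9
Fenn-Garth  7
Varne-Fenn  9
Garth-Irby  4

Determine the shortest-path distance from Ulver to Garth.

Compare a few routes:
Ulver–Garth: 4 = 4
Ulver–Eskin–Garth: 3+2 = 5
Cheapest is Ulver–Garth at 4 km.

4 km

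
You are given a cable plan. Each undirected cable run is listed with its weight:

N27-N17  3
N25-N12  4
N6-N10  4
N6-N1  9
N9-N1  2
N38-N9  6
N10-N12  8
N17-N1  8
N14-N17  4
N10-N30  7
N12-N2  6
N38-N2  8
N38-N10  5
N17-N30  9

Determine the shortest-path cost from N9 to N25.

Running Dijkstra from N9:
N9: 0
N1: 2  (via N9)
N38: 6  (via N9)
N17: 10  (via N1)
N10: 11  (via N38)
N6: 11  (via N1)
N27: 13  (via N17)
N2: 14  (via N38)
N14: 14  (via N17)
N30: 18  (via N10)
N12: 19  (via N10)
N25: 23  (via N12)
Shortest route: N9 → N38 → N10 → N12 → N25 = 23.

23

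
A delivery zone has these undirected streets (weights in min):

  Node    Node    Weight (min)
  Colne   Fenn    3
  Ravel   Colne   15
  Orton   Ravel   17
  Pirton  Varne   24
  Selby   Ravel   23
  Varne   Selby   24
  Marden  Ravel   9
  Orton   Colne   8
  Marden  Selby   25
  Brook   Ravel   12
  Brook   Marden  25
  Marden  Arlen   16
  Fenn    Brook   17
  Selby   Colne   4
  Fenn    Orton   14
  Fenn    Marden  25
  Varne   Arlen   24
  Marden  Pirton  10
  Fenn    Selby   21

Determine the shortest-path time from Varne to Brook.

Shortest distances from Varne:
Varne: 0
Selby: 24  (via Varne)
Pirton: 24  (via Varne)
Arlen: 24  (via Varne)
Colne: 28  (via Selby)
Fenn: 31  (via Colne)
Marden: 34  (via Pirton)
Orton: 36  (via Colne)
Ravel: 43  (via Colne)
Brook: 48  (via Fenn)
Shortest route: Varne → Selby → Colne → Fenn → Brook = 48 min.

48 min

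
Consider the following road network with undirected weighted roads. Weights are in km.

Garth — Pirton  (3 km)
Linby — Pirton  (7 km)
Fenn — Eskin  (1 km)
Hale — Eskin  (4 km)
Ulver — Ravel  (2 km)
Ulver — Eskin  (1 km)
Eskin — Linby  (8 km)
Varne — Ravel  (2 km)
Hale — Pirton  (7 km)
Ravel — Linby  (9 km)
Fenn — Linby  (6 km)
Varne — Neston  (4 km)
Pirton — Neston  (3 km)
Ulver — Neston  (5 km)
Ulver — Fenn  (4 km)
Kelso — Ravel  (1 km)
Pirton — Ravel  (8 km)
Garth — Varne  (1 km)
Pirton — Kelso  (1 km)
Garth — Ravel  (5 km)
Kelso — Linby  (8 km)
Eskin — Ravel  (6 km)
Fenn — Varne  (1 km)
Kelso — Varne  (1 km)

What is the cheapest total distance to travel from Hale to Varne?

6 km

Candidate routes:
Hale → Eskin → Fenn → Varne: 4+1+1 = 6
Hale → Pirton → Kelso → Varne: 7+1+1 = 9
The minimum is 6 km via Hale → Eskin → Fenn → Varne.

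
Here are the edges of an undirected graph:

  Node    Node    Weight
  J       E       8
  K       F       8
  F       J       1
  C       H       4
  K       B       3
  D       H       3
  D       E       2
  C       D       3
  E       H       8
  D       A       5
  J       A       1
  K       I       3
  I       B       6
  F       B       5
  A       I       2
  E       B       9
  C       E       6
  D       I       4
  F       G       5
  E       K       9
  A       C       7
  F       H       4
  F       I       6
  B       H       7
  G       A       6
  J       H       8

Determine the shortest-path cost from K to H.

Candidate routes:
K → I → A → J → F → H: 3+2+1+1+4 = 11
K → B → H: 3+7 = 10
Cheapest is K → B → H at 10.

10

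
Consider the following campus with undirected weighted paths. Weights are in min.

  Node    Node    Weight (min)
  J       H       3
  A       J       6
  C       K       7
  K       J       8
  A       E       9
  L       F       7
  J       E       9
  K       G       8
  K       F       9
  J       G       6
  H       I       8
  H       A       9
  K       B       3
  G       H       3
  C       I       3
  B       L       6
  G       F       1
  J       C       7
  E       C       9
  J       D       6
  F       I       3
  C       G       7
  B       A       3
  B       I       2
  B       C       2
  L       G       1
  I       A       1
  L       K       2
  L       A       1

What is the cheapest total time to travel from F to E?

12 min

Shortest distances from F:
F: 0
G: 1  (via F)
L: 2  (via G)
A: 3  (via L)
I: 3  (via F)
H: 4  (via G)
K: 4  (via L)
B: 5  (via I)
C: 6  (via I)
J: 7  (via G)
E: 12  (via A)
Shortest route: F–G–L–A–E = 12 min.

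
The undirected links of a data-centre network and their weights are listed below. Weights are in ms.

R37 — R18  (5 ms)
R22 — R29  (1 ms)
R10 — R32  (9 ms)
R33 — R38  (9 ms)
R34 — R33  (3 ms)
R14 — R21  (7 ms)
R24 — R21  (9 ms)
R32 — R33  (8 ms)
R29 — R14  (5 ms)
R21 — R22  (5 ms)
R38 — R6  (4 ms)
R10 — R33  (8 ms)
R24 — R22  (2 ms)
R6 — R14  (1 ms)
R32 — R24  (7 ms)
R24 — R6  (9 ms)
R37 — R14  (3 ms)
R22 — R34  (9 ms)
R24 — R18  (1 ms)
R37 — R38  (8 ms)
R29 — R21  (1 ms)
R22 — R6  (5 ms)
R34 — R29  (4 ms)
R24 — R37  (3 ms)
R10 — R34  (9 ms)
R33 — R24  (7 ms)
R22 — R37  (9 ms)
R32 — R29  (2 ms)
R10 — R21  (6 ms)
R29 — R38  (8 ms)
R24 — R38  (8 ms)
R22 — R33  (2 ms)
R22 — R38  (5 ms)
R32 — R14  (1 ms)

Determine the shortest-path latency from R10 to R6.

Compare a few routes:
R10–R21–R29–R22–R6: 6+1+1+5 = 13
R10–R21–R14–R6: 6+7+1 = 14
R10–R32–R14–R6: 9+1+1 = 11
R10–R21–R29–R14–R6: 6+1+5+1 = 13
The minimum is 11 ms via R10–R32–R14–R6.

11 ms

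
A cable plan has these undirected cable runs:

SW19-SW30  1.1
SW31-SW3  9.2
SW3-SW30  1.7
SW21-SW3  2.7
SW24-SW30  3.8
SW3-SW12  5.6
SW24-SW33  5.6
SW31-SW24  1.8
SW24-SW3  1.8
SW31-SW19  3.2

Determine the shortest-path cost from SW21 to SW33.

10.1

Shortest distances from SW21:
SW21: 0
SW3: 2.7  (via SW21)
SW30: 4.4  (via SW3)
SW24: 4.5  (via SW3)
SW19: 5.5  (via SW30)
SW31: 6.3  (via SW24)
SW12: 8.3  (via SW3)
SW33: 10.1  (via SW24)
Shortest route: SW21 → SW3 → SW24 → SW33 = 10.1.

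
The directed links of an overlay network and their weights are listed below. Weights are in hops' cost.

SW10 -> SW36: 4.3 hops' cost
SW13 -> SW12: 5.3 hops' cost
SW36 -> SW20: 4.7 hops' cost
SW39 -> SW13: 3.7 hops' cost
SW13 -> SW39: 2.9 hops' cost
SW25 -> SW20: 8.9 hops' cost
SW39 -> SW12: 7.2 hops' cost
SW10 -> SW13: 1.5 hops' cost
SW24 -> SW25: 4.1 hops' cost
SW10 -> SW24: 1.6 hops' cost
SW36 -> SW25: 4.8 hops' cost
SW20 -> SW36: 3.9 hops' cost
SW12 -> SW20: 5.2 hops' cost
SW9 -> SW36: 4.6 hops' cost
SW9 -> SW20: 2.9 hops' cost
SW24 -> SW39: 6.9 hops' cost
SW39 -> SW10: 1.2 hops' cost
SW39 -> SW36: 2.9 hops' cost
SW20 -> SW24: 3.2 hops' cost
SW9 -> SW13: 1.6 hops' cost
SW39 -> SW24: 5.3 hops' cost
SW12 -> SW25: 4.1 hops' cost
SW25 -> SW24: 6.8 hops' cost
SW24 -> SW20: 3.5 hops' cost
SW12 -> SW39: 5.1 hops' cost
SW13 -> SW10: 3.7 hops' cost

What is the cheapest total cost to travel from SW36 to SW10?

16 hops' cost

Shortest distances from SW36:
SW36: 0
SW20: 4.7  (via SW36)
SW25: 4.8  (via SW36)
SW24: 7.9  (via SW20)
SW39: 14.8  (via SW24)
SW10: 16  (via SW39)
Shortest route: SW36–SW20–SW24–SW39–SW10 = 16 hops' cost.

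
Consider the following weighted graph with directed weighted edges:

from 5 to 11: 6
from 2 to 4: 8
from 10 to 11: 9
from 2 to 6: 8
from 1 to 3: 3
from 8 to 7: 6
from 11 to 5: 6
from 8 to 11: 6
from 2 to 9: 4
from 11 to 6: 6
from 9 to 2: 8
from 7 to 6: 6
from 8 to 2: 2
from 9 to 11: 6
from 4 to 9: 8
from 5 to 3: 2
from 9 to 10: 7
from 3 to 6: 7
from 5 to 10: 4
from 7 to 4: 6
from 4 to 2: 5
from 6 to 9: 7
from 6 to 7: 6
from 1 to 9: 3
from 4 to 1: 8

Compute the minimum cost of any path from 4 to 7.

Compare a few routes:
4 - 2 - 6 - 7: 5+8+6 = 19
4 - 1 - 3 - 6 - 7: 8+3+7+6 = 24
The minimum is 19 via 4 - 2 - 6 - 7.

19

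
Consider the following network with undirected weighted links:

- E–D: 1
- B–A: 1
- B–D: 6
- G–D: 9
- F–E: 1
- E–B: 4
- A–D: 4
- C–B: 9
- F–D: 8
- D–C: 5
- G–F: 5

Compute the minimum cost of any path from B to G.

10

Running Dijkstra from B:
B: 0
A: 1  (via B)
E: 4  (via B)
D: 5  (via A)
F: 5  (via E)
C: 9  (via B)
G: 10  (via F)
Shortest route: B → E → F → G = 10.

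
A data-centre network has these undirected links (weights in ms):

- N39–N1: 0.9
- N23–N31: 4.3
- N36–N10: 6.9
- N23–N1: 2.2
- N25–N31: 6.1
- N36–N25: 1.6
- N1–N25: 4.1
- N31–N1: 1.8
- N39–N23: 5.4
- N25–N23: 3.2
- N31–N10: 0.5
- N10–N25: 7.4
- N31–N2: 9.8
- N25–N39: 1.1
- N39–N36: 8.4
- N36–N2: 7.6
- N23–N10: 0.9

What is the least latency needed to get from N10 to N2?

Candidate routes:
N10 - N23 - N1 - N39 - N25 - N36 - N2: 0.9+2.2+0.9+1.1+1.6+7.6 = 14.3
N10 - N31 - N1 - N39 - N25 - N36 - N2: 0.5+1.8+0.9+1.1+1.6+7.6 = 13.5
N10 - N31 - N2: 0.5+9.8 = 10.3
N10 - N23 - N25 - N36 - N2: 0.9+3.2+1.6+7.6 = 13.3
The minimum is 10.3 ms via N10 - N31 - N2.

10.3 ms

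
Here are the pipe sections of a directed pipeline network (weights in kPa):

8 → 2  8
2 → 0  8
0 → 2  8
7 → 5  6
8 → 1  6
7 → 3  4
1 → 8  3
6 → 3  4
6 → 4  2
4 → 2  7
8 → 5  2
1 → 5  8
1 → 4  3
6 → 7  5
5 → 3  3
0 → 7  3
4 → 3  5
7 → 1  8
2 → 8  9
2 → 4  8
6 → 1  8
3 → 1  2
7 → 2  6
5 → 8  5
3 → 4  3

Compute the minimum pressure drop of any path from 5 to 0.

21 kPa

Candidate routes:
5 - 3 - 1 - 4 - 2 - 0: 3+2+3+7+8 = 23
5 - 8 - 2 - 0: 5+8+8 = 21
Cheapest is 5 - 8 - 2 - 0 at 21 kPa.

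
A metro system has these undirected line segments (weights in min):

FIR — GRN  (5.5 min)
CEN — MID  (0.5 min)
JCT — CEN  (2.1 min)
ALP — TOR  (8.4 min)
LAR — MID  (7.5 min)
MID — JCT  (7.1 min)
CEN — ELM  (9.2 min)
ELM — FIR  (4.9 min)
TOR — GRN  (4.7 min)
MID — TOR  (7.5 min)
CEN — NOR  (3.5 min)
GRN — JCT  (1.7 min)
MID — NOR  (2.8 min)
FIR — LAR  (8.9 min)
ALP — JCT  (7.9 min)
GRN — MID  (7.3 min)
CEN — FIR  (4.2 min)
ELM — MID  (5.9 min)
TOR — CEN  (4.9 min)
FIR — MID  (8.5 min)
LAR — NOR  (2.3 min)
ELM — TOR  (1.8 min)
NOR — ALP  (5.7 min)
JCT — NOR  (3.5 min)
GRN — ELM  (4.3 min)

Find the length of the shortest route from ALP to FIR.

Running Dijkstra from ALP:
ALP: 0
NOR: 5.7  (via ALP)
JCT: 7.9  (via ALP)
LAR: 8  (via NOR)
TOR: 8.4  (via ALP)
MID: 8.5  (via NOR)
CEN: 9  (via MID)
GRN: 9.6  (via JCT)
ELM: 10.2  (via TOR)
FIR: 13.2  (via CEN)
Shortest route: ALP–NOR–MID–CEN–FIR = 13.2 min.

13.2 min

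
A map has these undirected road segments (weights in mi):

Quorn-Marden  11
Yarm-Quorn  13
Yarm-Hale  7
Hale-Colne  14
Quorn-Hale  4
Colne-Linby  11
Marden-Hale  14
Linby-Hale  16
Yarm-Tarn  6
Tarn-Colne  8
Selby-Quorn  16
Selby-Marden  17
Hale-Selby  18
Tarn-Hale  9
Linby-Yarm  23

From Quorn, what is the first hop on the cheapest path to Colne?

Candidate routes:
Quorn → Hale → Colne: 4+14 = 18
Quorn → Hale → Tarn → Colne: 4+9+8 = 21
Cheapest is Quorn → Hale → Colne at 18 mi.
So from Quorn the first move is to Hale.

Hale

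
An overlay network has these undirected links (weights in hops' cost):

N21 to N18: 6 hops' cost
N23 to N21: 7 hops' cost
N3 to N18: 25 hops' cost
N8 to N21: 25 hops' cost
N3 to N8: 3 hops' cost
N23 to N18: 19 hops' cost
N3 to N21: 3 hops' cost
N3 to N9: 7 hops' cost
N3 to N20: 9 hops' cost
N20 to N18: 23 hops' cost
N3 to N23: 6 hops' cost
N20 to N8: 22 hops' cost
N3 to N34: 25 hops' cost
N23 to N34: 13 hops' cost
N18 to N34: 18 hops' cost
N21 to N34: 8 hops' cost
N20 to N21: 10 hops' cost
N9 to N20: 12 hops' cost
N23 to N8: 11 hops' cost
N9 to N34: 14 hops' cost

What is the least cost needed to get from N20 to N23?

Candidate routes:
N20 - N3 - N23: 9+6 = 15
N20 - N21 - N3 - N23: 10+3+6 = 19
N20 - N21 - N23: 10+7 = 17
N20 - N3 - N21 - N23: 9+3+7 = 19
The minimum is 15 hops' cost via N20 - N3 - N23.

15 hops' cost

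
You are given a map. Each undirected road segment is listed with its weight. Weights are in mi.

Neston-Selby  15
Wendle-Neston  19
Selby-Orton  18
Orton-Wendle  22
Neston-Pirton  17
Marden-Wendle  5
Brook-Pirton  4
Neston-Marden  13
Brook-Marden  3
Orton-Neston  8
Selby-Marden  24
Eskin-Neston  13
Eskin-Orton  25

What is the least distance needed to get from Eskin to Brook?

29 mi

Compare a few routes:
Eskin - Neston - Marden - Brook: 13+13+3 = 29
Eskin - Neston - Pirton - Brook: 13+17+4 = 34
Cheapest is Eskin - Neston - Marden - Brook at 29 mi.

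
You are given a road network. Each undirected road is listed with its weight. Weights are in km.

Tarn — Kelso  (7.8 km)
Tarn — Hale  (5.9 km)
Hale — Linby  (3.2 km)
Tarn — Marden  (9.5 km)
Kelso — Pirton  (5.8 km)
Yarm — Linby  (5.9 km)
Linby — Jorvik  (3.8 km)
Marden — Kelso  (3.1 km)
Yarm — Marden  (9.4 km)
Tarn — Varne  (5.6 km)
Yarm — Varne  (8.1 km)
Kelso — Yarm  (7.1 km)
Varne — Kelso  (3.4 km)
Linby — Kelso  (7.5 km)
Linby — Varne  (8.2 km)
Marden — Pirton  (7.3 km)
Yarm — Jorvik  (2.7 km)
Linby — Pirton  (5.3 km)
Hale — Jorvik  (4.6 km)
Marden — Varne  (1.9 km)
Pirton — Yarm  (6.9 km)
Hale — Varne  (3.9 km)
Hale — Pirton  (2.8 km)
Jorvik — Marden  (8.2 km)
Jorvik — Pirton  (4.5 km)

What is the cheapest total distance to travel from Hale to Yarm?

7.3 km

Enumerating some paths:
Hale → Jorvik → Yarm: 4.6+2.7 = 7.3
Hale → Linby → Yarm: 3.2+5.9 = 9.1
The minimum is 7.3 km via Hale → Jorvik → Yarm.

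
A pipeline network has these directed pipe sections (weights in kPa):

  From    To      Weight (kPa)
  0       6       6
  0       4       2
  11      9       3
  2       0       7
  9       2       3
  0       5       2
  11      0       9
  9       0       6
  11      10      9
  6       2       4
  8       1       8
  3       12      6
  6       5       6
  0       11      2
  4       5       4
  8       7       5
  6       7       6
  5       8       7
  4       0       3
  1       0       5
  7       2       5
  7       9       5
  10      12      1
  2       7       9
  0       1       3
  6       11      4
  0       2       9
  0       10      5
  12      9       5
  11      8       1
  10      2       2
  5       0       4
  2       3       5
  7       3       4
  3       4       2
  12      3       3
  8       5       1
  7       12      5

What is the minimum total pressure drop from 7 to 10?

14 kPa

Compare a few routes:
7 → 2 → 0 → 10: 5+7+5 = 17
7 → 9 → 0 → 10: 5+6+5 = 16
7 → 12 → 3 → 4 → 0 → 10: 5+3+2+3+5 = 18
7 → 3 → 4 → 0 → 10: 4+2+3+5 = 14
Cheapest is 7 → 3 → 4 → 0 → 10 at 14 kPa.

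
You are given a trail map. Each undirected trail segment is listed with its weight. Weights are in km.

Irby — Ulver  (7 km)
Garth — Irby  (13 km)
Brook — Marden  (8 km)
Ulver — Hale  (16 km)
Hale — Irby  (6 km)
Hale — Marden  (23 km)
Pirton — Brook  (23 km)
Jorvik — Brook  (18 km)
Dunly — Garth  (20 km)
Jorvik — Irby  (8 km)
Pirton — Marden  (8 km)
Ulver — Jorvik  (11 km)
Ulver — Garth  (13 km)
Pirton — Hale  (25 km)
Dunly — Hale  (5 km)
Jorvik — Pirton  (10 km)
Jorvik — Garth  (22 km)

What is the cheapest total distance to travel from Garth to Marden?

39 km

Candidate routes:
Garth–Irby–Jorvik–Pirton–Marden: 13+8+10+8 = 39
Garth–Ulver–Jorvik–Pirton–Marden: 13+11+10+8 = 42
Garth–Irby–Hale–Marden: 13+6+23 = 42
Garth–Jorvik–Pirton–Marden: 22+10+8 = 40
The minimum is 39 km via Garth–Irby–Jorvik–Pirton–Marden.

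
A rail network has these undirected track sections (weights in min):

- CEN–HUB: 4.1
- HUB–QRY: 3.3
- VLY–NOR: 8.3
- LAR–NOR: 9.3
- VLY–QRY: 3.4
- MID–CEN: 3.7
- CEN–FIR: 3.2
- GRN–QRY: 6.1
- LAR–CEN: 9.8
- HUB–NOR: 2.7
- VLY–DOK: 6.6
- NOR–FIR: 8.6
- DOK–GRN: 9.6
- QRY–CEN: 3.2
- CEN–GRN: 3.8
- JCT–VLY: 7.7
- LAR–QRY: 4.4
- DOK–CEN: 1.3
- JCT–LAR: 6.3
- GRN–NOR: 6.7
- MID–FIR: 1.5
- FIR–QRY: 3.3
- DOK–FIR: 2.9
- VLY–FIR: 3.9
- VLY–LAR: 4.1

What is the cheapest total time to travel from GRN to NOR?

6.7 min

Settle nodes by increasing distance from GRN:
GRN: 0
CEN: 3.8  (via GRN)
DOK: 5.1  (via CEN)
QRY: 6.1  (via GRN)
NOR: 6.7  (via GRN)
Shortest route: GRN–NOR = 6.7 min.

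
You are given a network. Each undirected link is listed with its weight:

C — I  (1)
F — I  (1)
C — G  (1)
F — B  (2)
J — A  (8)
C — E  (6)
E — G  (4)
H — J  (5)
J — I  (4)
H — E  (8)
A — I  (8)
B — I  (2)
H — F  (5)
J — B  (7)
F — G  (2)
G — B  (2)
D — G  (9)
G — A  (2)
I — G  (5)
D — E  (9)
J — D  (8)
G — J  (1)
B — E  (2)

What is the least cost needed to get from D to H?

13

Compare a few routes:
D - G - J - H: 9+1+5 = 15
D - J - H: 8+5 = 13
The minimum is 13 via D - J - H.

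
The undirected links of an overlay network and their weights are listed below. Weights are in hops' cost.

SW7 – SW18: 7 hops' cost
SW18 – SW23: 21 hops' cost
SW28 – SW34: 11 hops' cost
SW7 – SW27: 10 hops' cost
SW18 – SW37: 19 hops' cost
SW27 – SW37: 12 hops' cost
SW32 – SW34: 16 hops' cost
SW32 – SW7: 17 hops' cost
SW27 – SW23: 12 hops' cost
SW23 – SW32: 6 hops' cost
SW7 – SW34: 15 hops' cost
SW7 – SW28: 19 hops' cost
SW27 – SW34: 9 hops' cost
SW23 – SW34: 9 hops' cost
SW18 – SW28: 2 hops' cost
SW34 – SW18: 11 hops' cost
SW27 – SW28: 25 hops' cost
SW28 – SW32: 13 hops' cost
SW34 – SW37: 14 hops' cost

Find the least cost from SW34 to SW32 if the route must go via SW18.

26 hops' cost

Best SW34 to SW18: SW34–SW18 costing 11
Best SW18 to SW32: SW18–SW28–SW32 costing 15
Total via SW18: 11 + 15 = 26 hops' cost.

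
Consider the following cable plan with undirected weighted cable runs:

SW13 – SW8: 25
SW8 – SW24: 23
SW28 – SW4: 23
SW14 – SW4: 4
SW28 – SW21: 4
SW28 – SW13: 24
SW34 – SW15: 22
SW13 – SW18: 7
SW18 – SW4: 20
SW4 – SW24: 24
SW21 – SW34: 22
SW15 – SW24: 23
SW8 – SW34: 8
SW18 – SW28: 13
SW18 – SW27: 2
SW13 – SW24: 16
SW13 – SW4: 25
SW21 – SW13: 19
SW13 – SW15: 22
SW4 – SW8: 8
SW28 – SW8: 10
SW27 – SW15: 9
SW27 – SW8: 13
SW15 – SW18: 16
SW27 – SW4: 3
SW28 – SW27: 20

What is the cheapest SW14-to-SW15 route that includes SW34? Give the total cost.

42

Best SW14 to SW34: SW14–SW4–SW8–SW34 costing 20
Shortest SW34→SW15: SW34–SW15 = 22
Total via SW34: 20 + 22 = 42.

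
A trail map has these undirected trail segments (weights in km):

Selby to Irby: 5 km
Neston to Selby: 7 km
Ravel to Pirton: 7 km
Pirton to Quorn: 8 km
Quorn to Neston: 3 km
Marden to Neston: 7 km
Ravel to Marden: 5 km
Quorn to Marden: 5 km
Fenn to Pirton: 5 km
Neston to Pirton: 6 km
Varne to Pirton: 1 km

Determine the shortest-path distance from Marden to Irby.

19 km

Compare a few routes:
Marden–Quorn–Neston–Selby–Irby: 5+3+7+5 = 20
Marden–Neston–Selby–Irby: 7+7+5 = 19
Marden–Ravel–Pirton–Neston–Selby–Irby: 5+7+6+7+5 = 30
The minimum is 19 km via Marden–Neston–Selby–Irby.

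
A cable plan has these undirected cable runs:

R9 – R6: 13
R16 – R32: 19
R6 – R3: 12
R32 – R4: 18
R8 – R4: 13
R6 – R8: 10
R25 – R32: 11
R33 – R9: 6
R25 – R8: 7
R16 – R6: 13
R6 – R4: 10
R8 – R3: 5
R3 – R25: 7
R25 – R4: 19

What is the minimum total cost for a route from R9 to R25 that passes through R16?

56

Best R9 to R16: R9–R6–R16 costing 26
Best R16 to R25: R16–R32–R25 costing 30
Total via R16: 26 + 30 = 56.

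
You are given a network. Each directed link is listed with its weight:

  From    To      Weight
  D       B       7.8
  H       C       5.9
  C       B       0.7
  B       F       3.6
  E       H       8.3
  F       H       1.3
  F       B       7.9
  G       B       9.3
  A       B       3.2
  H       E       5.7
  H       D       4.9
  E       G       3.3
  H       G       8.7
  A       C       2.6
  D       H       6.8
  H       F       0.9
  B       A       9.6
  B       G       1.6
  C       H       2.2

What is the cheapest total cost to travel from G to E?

19.9

Settle nodes by increasing distance from G:
G: 0
B: 9.3  (via G)
F: 12.9  (via B)
H: 14.2  (via F)
A: 18.9  (via B)
D: 19.1  (via H)
E: 19.9  (via H)
Shortest route: G → B → F → H → E = 19.9.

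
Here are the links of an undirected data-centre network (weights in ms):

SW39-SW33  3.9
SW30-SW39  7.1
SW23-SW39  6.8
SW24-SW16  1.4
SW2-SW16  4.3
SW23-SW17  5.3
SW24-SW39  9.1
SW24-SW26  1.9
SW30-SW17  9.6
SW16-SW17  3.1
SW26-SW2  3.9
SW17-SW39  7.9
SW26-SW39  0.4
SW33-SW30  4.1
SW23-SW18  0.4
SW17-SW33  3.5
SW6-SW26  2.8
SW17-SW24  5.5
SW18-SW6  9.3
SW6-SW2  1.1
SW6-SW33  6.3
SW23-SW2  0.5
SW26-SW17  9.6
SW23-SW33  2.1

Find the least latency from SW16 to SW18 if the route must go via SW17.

Shortest SW16→SW17: SW16 → SW17 = 3.1
Best SW17 to SW18: SW17 → SW23 → SW18 costing 5.7
Total via SW17: 3.1 + 5.7 = 8.8 ms.

8.8 ms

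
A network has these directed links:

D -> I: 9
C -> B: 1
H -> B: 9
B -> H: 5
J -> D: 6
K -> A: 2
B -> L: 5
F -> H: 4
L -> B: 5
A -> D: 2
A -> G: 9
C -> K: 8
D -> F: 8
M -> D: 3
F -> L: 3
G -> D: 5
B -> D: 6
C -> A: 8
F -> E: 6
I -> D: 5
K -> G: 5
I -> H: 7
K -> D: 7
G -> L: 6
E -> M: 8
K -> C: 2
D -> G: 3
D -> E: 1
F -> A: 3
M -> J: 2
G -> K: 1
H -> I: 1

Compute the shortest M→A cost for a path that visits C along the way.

17

Shortest M→C: M–D–G–K–C = 9
Best C to A: C–A costing 8
Total via C: 9 + 8 = 17.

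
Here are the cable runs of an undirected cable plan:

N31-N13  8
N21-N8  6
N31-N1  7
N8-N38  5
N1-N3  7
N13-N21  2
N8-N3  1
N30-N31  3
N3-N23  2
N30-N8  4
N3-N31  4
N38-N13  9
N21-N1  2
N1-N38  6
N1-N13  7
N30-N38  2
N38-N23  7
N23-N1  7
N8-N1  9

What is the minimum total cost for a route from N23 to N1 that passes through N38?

Shortest N23→N38: N23–N38 = 7
Shortest N38→N1: N38–N1 = 6
Total via N38: 7 + 6 = 13.

13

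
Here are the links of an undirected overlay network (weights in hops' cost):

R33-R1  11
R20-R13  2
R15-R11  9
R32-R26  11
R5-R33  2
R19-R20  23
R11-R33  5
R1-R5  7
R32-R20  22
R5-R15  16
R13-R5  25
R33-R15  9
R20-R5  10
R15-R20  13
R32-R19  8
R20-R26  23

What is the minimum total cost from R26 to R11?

40 hops' cost

Compare a few routes:
R26 → R20 → R5 → R33 → R11: 23+10+2+5 = 40
R26 → R20 → R15 → R33 → R11: 23+13+9+5 = 50
R26 → R20 → R15 → R11: 23+13+9 = 45
R26 → R32 → R20 → R5 → R33 → R11: 11+22+10+2+5 = 50
Cheapest is R26 → R20 → R5 → R33 → R11 at 40 hops' cost.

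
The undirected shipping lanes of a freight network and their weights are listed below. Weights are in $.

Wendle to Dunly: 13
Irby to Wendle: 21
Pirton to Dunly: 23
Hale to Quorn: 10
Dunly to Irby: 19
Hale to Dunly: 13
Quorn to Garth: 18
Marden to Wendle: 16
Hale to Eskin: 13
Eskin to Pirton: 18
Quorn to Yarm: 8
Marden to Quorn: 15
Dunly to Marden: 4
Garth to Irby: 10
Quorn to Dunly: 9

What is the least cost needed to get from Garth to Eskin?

Shortest distances from Garth:
Garth: 0
Irby: 10  (via Garth)
Quorn: 18  (via Garth)
Yarm: 26  (via Quorn)
Dunly: 27  (via Quorn)
Hale: 28  (via Quorn)
Wendle: 31  (via Irby)
Marden: 31  (via Dunly)
Eskin: 41  (via Hale)
Shortest route: Garth → Quorn → Hale → Eskin = $41.

$41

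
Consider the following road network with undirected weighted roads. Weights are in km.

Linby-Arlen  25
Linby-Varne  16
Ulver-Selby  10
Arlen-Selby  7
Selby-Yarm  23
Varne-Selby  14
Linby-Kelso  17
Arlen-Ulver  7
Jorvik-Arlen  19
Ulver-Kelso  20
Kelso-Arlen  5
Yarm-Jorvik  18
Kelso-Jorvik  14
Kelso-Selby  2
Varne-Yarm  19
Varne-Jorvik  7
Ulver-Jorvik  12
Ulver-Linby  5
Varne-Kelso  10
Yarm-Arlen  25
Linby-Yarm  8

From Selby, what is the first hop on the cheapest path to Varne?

Kelso

Enumerating some paths:
Selby–Kelso–Jorvik–Varne: 2+14+7 = 23
Selby–Varne: 14 = 14
Selby–Kelso–Varne: 2+10 = 12
Selby–Arlen–Kelso–Varne: 7+5+10 = 22
Cheapest is Selby–Kelso–Varne at 12 km.
So from Selby the first move is to Kelso.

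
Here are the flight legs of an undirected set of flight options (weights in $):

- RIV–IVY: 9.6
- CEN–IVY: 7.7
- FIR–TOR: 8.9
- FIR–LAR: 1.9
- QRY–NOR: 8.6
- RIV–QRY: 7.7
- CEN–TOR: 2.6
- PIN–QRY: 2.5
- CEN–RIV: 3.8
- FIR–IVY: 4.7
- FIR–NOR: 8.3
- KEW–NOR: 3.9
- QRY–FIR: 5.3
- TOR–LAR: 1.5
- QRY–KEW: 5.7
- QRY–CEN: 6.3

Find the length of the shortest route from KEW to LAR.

Candidate routes:
KEW - QRY - CEN - TOR - LAR: 5.7+6.3+2.6+1.5 = 16.1
KEW - QRY - FIR - LAR: 5.7+5.3+1.9 = 12.9
KEW - NOR - FIR - LAR: 3.9+8.3+1.9 = 14.1
The minimum is $12.9 via KEW - QRY - FIR - LAR.

$12.9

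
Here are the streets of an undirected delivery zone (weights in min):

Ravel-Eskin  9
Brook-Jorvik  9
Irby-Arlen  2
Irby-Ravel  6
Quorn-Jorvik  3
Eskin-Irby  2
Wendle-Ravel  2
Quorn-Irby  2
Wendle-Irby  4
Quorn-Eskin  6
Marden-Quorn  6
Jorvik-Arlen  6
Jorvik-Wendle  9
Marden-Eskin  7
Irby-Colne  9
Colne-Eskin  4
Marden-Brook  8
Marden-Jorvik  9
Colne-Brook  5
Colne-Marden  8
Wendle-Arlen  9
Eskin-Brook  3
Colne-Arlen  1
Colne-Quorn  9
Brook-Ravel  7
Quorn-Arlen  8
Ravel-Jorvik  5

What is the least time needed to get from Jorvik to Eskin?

Enumerating some paths:
Jorvik - Quorn - Eskin: 3+6 = 9
Jorvik - Quorn - Irby - Eskin: 3+2+2 = 7
The minimum is 7 min via Jorvik - Quorn - Irby - Eskin.

7 min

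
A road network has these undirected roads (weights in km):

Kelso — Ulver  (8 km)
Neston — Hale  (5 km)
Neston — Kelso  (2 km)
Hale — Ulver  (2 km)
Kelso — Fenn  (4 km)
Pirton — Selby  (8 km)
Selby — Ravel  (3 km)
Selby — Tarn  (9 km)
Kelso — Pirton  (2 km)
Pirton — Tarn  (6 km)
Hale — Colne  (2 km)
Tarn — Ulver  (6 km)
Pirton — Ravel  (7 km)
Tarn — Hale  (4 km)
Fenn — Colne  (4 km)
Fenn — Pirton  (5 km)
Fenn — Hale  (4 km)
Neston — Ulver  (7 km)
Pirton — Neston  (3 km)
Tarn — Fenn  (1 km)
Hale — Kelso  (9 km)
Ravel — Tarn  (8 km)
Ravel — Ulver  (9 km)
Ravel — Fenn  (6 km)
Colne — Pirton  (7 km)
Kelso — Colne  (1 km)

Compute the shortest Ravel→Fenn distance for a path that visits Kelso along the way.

Shortest Ravel→Kelso: Ravel → Pirton → Kelso = 9
Shortest Kelso→Fenn: Kelso → Fenn = 4
Total via Kelso: 9 + 4 = 13 km.

13 km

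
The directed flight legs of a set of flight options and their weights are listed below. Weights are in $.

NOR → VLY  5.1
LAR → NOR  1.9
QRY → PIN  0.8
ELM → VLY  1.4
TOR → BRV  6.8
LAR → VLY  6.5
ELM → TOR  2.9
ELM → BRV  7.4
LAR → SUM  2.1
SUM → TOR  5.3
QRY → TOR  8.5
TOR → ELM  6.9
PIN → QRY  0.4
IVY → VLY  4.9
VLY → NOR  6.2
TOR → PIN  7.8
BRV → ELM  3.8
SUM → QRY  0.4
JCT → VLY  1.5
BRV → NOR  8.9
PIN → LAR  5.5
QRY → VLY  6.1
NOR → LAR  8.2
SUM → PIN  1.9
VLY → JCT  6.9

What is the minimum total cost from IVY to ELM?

Compare a few routes:
IVY - VLY - NOR - LAR - SUM - TOR - BRV - ELM: 4.9+6.2+8.2+2.1+5.3+6.8+3.8 = 37.3
IVY - VLY - NOR - LAR - SUM - TOR - ELM: 4.9+6.2+8.2+2.1+5.3+6.9 = 33.6
IVY - VLY - NOR - LAR - SUM - QRY - TOR - ELM: 4.9+6.2+8.2+2.1+0.4+8.5+6.9 = 37.2
IVY - VLY - NOR - LAR - SUM - PIN - QRY - TOR - ELM: 4.9+6.2+8.2+2.1+1.9+0.4+8.5+6.9 = 39.1
Cheapest is IVY - VLY - NOR - LAR - SUM - TOR - ELM at $33.6.

$33.6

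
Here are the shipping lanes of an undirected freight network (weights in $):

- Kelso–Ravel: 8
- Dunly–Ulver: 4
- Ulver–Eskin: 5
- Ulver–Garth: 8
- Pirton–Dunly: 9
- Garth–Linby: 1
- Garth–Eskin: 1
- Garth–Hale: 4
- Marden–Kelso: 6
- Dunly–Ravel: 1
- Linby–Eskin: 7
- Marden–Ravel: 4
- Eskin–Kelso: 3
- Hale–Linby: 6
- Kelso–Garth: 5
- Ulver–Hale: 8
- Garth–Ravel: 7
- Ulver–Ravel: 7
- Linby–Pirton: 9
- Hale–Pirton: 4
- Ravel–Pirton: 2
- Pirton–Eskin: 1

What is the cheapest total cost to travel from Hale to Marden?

$10

Shortest distances from Hale:
Hale: 0
Pirton: 4  (via Hale)
Garth: 4  (via Hale)
Eskin: 5  (via Pirton)
Linby: 5  (via Garth)
Ravel: 6  (via Pirton)
Dunly: 7  (via Ravel)
Kelso: 8  (via Eskin)
Ulver: 8  (via Hale)
Marden: 10  (via Ravel)
Shortest route: Hale–Pirton–Ravel–Marden = $10.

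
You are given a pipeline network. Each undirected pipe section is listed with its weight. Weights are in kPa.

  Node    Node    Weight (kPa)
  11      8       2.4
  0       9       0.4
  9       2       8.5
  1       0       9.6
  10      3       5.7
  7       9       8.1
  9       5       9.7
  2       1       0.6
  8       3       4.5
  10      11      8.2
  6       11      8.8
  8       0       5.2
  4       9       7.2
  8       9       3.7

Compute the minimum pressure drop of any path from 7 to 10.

Shortest distances from 7:
7: 0
9: 8.1  (via 7)
0: 8.5  (via 9)
8: 11.8  (via 9)
11: 14.2  (via 8)
4: 15.3  (via 9)
3: 16.3  (via 8)
2: 16.6  (via 9)
1: 17.2  (via 2)
5: 17.8  (via 9)
10: 22  (via 3)
Shortest route: 7–9–8–3–10 = 22 kPa.

22 kPa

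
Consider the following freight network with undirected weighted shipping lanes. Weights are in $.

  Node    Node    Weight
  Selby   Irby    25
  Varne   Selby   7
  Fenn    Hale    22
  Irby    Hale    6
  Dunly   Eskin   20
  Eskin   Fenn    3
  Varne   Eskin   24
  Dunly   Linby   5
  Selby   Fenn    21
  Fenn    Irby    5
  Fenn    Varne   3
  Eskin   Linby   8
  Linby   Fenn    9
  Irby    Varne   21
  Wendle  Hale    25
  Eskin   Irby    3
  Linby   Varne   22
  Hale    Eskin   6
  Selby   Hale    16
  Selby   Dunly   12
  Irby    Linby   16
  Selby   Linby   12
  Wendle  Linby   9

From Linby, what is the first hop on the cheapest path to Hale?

Candidate routes:
Linby → Fenn → Irby → Hale: 9+5+6 = 20
Linby → Eskin → Hale: 8+6 = 14
Linby → Eskin → Irby → Hale: 8+3+6 = 17
Linby → Fenn → Eskin → Hale: 9+3+6 = 18
The minimum is $14 via Linby → Eskin → Hale.
So from Linby the first move is to Eskin.

Eskin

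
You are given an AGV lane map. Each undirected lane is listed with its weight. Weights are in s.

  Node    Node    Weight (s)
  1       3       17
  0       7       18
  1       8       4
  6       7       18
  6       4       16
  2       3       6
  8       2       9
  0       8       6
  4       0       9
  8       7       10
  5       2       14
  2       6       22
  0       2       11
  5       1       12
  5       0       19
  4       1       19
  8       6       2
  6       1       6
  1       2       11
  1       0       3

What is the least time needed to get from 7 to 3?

Enumerating some paths:
7 → 8 → 1 → 3: 10+4+17 = 31
7 → 8 → 0 → 2 → 3: 10+6+11+6 = 33
7 → 8 → 2 → 3: 10+9+6 = 25
7 → 8 → 1 → 2 → 3: 10+4+11+6 = 31
Cheapest is 7 → 8 → 2 → 3 at 25 s.

25 s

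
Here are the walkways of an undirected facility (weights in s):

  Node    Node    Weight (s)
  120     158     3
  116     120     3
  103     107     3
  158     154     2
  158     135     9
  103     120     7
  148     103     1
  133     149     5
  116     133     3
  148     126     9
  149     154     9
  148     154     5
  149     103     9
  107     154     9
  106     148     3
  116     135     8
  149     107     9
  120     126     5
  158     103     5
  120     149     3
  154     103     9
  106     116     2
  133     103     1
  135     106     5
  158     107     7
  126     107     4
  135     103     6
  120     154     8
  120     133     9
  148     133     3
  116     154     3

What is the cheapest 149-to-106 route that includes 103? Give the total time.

10 s

Best 149 to 103: 149 → 133 → 103 costing 6
Shortest 103→106: 103 → 148 → 106 = 4
Total via 103: 6 + 4 = 10 s.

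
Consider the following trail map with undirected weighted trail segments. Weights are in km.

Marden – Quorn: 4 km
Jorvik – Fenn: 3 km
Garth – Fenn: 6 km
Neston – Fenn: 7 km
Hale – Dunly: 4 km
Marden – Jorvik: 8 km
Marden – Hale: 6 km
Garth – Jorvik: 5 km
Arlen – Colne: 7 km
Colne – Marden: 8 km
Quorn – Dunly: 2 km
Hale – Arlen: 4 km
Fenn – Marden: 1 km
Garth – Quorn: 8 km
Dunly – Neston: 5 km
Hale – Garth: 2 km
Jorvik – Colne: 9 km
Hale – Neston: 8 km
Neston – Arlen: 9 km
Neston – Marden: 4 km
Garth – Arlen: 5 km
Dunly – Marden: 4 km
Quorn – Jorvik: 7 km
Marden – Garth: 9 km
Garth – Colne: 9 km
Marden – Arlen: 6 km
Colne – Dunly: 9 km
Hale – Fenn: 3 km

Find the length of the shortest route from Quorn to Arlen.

10 km

Shortest distances from Quorn:
Quorn: 0
Dunly: 2  (via Quorn)
Marden: 4  (via Quorn)
Fenn: 5  (via Marden)
Hale: 6  (via Dunly)
Jorvik: 7  (via Quorn)
Neston: 7  (via Dunly)
Garth: 8  (via Quorn)
Arlen: 10  (via Marden)
Shortest route: Quorn–Marden–Arlen = 10 km.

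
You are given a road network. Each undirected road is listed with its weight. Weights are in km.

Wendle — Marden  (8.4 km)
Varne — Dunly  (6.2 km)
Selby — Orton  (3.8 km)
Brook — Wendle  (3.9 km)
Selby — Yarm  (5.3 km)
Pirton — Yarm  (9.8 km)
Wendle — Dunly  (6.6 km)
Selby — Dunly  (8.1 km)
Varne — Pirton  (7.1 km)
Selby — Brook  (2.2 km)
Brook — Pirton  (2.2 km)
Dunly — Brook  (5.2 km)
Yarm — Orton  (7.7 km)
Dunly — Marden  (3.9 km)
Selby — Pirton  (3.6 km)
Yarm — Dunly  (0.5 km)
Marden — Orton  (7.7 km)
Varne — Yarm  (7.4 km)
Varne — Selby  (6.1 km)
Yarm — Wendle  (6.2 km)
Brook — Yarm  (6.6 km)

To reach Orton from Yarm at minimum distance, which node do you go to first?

Orton

Compare a few routes:
Yarm → Orton: 7.7 = 7.7
Yarm → Selby → Orton: 5.3+3.8 = 9.1
Yarm → Dunly → Brook → Selby → Orton: 0.5+5.2+2.2+3.8 = 11.7
The minimum is 7.7 km via Yarm → Orton.
So from Yarm the first move is to Orton.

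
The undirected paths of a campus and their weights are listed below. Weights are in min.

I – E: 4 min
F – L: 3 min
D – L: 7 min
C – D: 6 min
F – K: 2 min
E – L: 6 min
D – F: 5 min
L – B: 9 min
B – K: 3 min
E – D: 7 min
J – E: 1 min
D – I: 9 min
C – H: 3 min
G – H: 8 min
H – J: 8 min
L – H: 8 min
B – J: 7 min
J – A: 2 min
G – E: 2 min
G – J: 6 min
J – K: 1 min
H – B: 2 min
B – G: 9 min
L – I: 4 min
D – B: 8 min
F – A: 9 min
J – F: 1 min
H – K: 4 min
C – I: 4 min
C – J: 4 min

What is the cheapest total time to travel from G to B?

7 min

Shortest distances from G:
G: 0
E: 2  (via G)
J: 3  (via E)
F: 4  (via J)
K: 4  (via J)
A: 5  (via J)
I: 6  (via E)
B: 7  (via K)
Shortest route: G → E → J → K → B = 7 min.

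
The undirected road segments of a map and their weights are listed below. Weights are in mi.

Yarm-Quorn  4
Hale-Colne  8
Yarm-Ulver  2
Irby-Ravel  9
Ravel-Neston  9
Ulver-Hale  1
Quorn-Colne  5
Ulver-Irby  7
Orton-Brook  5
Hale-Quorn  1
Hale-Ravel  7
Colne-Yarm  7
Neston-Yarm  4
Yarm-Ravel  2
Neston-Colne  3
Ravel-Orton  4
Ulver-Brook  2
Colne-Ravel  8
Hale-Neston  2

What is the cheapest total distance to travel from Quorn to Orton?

Enumerating some paths:
Quorn → Hale → Ulver → Brook → Orton: 1+1+2+5 = 9
Quorn → Yarm → Ravel → Orton: 4+2+4 = 10
Quorn → Hale → Ulver → Yarm → Ravel → Orton: 1+1+2+2+4 = 10
Cheapest is Quorn → Hale → Ulver → Brook → Orton at 9 mi.

9 mi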